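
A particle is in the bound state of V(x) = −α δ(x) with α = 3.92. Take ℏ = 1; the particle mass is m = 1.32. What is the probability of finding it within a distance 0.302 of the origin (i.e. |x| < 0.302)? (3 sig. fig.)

P = 0.956

The normalised bound state is ψ = √κ e^{−κ|x|} with κ = mα/ℏ² = 5.174.
P(|x| < d) = ∫_{−d}^{d} κ e^{−2κ|x|} dx = 1 − e^{−2κd} = 1 − e^{−3.125} = 0.9561.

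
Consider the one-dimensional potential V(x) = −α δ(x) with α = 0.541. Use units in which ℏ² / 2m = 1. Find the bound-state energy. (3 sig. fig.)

The bound state is ψ(x) = √κ e^{−κ|x|}. The derivative jump ψ'(0⁺) − ψ'(0⁻) = −(2mα/ℏ²)ψ(0) fixes κ = mα/ℏ² = 0.2705.
Then E = −ℏ²κ²/(2m) = −mα²/(2ℏ²) = -0.07317.

E = -0.0732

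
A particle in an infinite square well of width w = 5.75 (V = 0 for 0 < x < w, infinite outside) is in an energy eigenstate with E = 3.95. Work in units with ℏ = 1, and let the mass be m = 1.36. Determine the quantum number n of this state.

n = 6

For an infinite well E_n = n²π²ℏ²/(2mw²), so n = (w/πℏ)√(2mE).
n = (5.75/π) × √(2 × 1.36 × 3.95) = 5.999 → n = 6.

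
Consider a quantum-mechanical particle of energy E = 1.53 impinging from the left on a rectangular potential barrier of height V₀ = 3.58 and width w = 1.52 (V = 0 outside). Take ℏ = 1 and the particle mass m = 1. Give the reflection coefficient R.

E < V₀: inside the barrier ψ ∝ e^{±κx} with κ = √(2m(V₀ − E))/ℏ = 2.025.
κw = 3.078, sinh(κw) = 10.83.
Matching ψ, ψ′ at both faces gives T = [1 + V₀² sinh²(κw) / (4E(V₀ − E))]⁻¹ = 1/120.9 = 0.00827.
R = 1 − T = 0.992.

R = 0.992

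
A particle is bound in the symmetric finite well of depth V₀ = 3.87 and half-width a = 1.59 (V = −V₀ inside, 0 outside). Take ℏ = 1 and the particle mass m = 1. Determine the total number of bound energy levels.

Define the well-strength parameter z₀ = (a/ℏ)√(2mV₀) = 1.59 × √(2·1·3.87) = 4.424.
The even/odd transcendental equations gain one root per π/2 in z₀, giving N = 1 + ⌊2z₀/π⌋ = 1 + ⌊2.816⌋ = 3.

N = 3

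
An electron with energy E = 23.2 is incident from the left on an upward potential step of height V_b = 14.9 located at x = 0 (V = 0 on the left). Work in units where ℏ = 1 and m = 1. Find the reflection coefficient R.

On each side the TISE gives plane waves with k = √(2m(E − V))/ℏ: k₁ = √(2·1·23.2) = 6.812, k₂ = √(2·1·8.3) = 4.074.
Continuity of ψ and ψ′ at the step yields the reflection amplitude r = (k₁ − k₂)/(k₁ + k₂) = 0.2515; thus R = |r|² = 0.06323, T = 0.9368.

R = 0.0632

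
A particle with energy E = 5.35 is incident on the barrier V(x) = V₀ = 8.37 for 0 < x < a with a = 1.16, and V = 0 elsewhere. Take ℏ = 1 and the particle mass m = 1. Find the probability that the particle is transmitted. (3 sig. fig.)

T = 0.0123

E < V₀: inside the barrier ψ ∝ e^{±κx} with κ = √(2m(V₀ − E))/ℏ = 2.458.
κa = 2.851, sinh(κa) = 8.622.
Matching ψ, ψ′ at both faces gives T = [1 + V₀² sinh²(κa) / (4E(V₀ − E))]⁻¹ = 1/81.59 = 0.0123.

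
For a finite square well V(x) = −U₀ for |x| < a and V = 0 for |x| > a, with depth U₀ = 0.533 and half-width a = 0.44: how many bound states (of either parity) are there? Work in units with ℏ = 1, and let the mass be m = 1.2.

N = 1

The dimensionless depth is z₀ = a√(2mU₀)/ℏ = 0.44 × √(1.279) = 0.4976.
A new bound state (alternating even/odd) appears each time z₀ passes a multiple of π/2, so N = ⌊2z₀/π⌋ + 1 = ⌊0.3168⌋ + 1 = 1.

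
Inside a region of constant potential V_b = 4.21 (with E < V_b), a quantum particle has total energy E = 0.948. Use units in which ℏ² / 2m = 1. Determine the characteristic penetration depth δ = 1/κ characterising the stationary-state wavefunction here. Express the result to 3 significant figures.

Since E < V_b the TISE in this region is ψ'' = κ²ψ with κ = √(2m(V_b − E))/ℏ.
κ = √(2 × 0.5 × 3.262) = 1.806. The penetration depth is δ = 1/κ = 0.554.

δ = 0.554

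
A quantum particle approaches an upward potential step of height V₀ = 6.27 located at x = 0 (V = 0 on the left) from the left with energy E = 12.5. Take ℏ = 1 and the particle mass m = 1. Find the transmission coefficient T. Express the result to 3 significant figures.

The wavenumbers are k₁ = √(2mE)/ℏ = 5.000 on the left and k₂ = √(2m(E − V₀))/ℏ = 3.530 on the right.
Continuity of ψ and ψ′ at the step yields the reflection amplitude r = (k₁ − k₂)/(k₁ + k₂) = 0.1724; thus R = |r|² = 0.02970, T = 0.9703.

T = 0.970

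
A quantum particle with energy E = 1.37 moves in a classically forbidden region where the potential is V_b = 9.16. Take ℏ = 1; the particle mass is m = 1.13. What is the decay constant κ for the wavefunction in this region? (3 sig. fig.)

Since E < V_b the TISE in this region is ψ'' = κ²ψ with κ = √(2m(V_b − E))/ℏ.
κ = √(2 × 1.13 × 7.79) = 4.196.

κ = 4.20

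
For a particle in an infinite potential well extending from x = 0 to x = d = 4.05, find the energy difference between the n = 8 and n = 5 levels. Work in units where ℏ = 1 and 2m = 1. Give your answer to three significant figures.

ΔE = 23.5

E_n = n²π²ℏ²/(2md²), so ΔE = (8² − 5²) π²ℏ²/(2md²).
ΔE = 39 × π² / (2 × 0.5 × 4.05²) = 23.47.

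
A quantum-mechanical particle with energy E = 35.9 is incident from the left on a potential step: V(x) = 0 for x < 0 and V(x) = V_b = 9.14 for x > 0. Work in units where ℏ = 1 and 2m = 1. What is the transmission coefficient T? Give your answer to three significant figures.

On each side the TISE gives plane waves with k = √(2m(E − V))/ℏ: k₁ = √(2·½·35.9) = 5.992, k₂ = √(2·½·26.76) = 5.173.
Matching ψ and ψ′ at x = 0 gives r = (k₁ − k₂)/(k₁ + k₂), so R = r² = 0.005377 and T = 1 − R = 0.9946.

T = 0.995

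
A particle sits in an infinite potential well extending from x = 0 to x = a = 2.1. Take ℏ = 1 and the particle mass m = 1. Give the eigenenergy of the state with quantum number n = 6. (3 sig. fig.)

Requiring ψ(0) = ψ(a) = 0 quantises k = nπ/a, hence E_n = ℏ²k²/2m = n²π²ℏ²/(2ma²).
E_6 = 6² × π² / (2 × 1 × 2.1²) = 40.28.

E = 40.3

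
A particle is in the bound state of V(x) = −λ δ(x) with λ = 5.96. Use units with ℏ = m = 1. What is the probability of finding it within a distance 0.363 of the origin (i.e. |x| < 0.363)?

The normalised bound state is ψ = √κ e^{−κ|x|} with κ = mλ/ℏ² = 5.960.
P(|x| < d) = ∫_{−d}^{d} κ e^{−2κ|x|} dx = 1 − e^{−2κd} = 1 − e^{−4.327} = 0.9868.

P = 0.987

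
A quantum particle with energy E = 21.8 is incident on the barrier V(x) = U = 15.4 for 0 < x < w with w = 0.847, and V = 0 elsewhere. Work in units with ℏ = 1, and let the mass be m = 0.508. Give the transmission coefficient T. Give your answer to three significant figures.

E > U: inside the barrier k₂ = √(2m(E − U))/ℏ = 2.550, k₂w = 2.160.
T = [1 + U² sin²(k₂w) / (4E(E − U))]⁻¹ = 1/1.294 = 0.773.

T = 0.773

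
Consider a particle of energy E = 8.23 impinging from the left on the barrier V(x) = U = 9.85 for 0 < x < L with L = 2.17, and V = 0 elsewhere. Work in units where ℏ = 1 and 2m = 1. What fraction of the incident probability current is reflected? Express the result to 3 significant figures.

R = 0.991

E < U: inside the barrier ψ ∝ e^{±κx} with κ = √(2m(U − E))/ℏ = 1.273.
κL = 2.762, sinh(κL) = 7.884.
Matching ψ, ψ′ at both faces gives T = [1 + U² sinh²(κL) / (4E(U − E))]⁻¹ = 1/114.1 = 0.00877.
R = 1 − T = 0.991.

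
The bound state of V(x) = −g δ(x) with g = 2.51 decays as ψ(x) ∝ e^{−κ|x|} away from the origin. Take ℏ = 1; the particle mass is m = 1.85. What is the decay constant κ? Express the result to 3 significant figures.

κ = 4.64

Integrate −(ℏ²/2m)ψ'' − gδ(x)ψ = Eψ from −ε to +ε: the ψ'' term gives ψ'(0⁺) − ψ'(0⁻) and the δ term gives −(2mg/ℏ²)ψ(0).
With ψ ∝ e^{−κ|x|} this yields −2κ = −2mg/ℏ², so κ = mg/ℏ² = 4.644.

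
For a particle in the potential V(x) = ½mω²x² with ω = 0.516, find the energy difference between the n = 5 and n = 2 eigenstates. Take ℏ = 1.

ΔE = 1.55

E_n = ℏω(n + ½), so ΔE = (5 − 2) ℏω = 3 × 0.516 = 1.548.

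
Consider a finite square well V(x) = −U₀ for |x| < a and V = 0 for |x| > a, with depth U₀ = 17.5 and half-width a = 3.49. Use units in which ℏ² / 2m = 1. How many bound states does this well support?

N = 10

Define the well-strength parameter z₀ = (a/ℏ)√(2mU₀) = 3.49 × √(2·0.5·17.5) = 14.60.
The even/odd transcendental equations gain one root per π/2 in z₀, giving N = 1 + ⌊2z₀/π⌋ = 1 + ⌊9.294⌋ = 10.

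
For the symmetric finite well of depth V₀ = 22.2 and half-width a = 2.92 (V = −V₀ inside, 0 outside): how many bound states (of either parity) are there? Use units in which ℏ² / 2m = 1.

N = 9

The dimensionless depth is z₀ = a√(2mV₀)/ℏ = 2.92 × √(22.20) = 13.76.
A new bound state (alternating even/odd) appears each time z₀ passes a multiple of π/2, so N = ⌊2z₀/π⌋ + 1 = ⌊8.759⌋ + 1 = 9.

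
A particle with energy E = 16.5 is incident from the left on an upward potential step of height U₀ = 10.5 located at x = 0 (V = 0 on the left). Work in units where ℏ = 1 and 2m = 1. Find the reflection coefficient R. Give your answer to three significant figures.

R = 0.0613

On each side the TISE gives plane waves with k = √(2m(E − V))/ℏ: k₁ = √(2·½·16.5) = 4.062, k₂ = √(2·½·6) = 2.449.
Matching ψ and ψ′ at x = 0 gives r = (k₁ − k₂)/(k₁ + k₂), so R = r² = 0.06133 and T = 1 − R = 0.9387.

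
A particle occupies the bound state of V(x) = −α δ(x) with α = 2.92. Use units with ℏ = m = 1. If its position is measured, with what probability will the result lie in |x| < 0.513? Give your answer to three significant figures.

P = 0.950

The normalised bound state is ψ = √κ e^{−κ|x|} with κ = mα/ℏ² = 2.920.
P(|x| < d) = ∫_{−d}^{d} κ e^{−2κ|x|} dx = 1 − e^{−2κd} = 1 − e^{−2.996} = 0.9500.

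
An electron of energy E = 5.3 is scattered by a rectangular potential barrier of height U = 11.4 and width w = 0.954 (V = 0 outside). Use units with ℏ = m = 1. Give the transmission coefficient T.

E < U: inside the barrier ψ ∝ e^{±κx} with κ = √(2m(U − E))/ℏ = 3.493.
κw = 3.332, sinh(κw) = 13.98.
Matching ψ, ψ′ at both faces gives T = [1 + U² sinh²(κw) / (4E(U − E))]⁻¹ = 1/197.5 = 0.00506.

T = 0.00506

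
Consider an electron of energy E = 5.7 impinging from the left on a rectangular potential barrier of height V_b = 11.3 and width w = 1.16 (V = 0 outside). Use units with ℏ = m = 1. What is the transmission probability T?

E < V_b: inside the barrier ψ ∝ e^{±κx} with κ = √(2m(V_b − E))/ℏ = 3.347.
κw = 3.882, sinh(κw) = 24.25.
The exact tunnelling result is T⁻¹ = 1 + V_b² sinh²(κw) / [4E(V_b − E)] = 589.2, so T = 0.00170.

T = 0.00170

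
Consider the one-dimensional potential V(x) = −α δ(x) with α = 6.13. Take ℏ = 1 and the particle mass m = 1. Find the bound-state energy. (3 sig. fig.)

The bound state is ψ(x) = √κ e^{−κ|x|}. The derivative jump ψ'(0⁺) − ψ'(0⁻) = −(2mα/ℏ²)ψ(0) fixes κ = mα/ℏ² = 6.130.
Then E = −ℏ²κ²/(2m) = −mα²/(2ℏ²) = -18.79.

E = -18.8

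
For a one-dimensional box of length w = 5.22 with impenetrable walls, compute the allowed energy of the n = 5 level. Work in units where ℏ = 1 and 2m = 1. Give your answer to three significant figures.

E = 9.06

Requiring ψ(0) = ψ(w) = 0 quantises k = nπ/w, hence E_n = ℏ²k²/2m = n²π²ℏ²/(2mw²).
E_5 = 5² × π² / (2 × 0.5 × 5.22²) = 9.055.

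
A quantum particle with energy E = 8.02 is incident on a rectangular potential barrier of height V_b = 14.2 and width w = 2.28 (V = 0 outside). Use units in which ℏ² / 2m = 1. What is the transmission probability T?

E < V_b: inside the barrier ψ ∝ e^{±κx} with κ = √(2m(V_b − E))/ℏ = 2.486.
κw = 5.668, sinh(κw) = 144.7.
Matching ψ, ψ′ at both faces gives T = [1 + V_b² sinh²(κw) / (4E(V_b − E))]⁻¹ = 1/21300 = 0.0000469.

T = 0.0000469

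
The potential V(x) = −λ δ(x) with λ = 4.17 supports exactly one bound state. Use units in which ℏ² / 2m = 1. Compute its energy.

E = -4.35

For x ≠ 0 the bound state is ψ ∝ e^{−κ|x|}; integrating the TISE across the delta gives the cusp condition 2κ = 2mλ/ℏ², so κ = 2.085.
Then E = −ℏ²κ²/(2m) = −mλ²/(2ℏ²) = -4.347.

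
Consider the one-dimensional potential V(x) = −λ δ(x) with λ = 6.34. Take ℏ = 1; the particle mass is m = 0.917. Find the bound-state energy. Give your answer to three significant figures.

For x ≠ 0 the bound state is ψ ∝ e^{−κ|x|}; integrating the TISE across the delta gives the cusp condition 2κ = 2mλ/ℏ², so κ = 5.814.
Then E = −ℏ²κ²/(2m) = −mλ²/(2ℏ²) = -18.43.

E = -18.4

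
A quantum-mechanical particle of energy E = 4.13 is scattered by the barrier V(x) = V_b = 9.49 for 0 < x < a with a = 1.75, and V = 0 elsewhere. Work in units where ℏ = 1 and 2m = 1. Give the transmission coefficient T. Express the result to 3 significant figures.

T = 0.00119

Since E < V_b the interior solution is evanescent with decay constant κ = √(2m(V_b − E))/ℏ = 2.315.
κa = 4.052, sinh(κa) = 28.73.
The exact tunnelling result is T⁻¹ = 1 + V_b² sinh²(κa) / [4E(V_b − E)] = 840.8, so T = 0.00119.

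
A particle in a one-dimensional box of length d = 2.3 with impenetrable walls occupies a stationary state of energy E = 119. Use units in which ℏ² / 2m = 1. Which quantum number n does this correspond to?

From E_n = n²π²ℏ²/(2md²) invert to n = √(2md²E)/(πℏ).
n = (2.3/π) × √(2 × 0.5 × 119) = 7.986 → n = 8.

n = 8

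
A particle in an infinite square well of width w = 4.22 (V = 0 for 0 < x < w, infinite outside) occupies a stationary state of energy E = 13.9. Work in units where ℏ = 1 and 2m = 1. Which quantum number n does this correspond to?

For an infinite well E_n = n²π²ℏ²/(2mw²), so n = (w/πℏ)√(2mE).
n = (4.22/π) × √(2 × 0.5 × 13.9) = 5.008 → n = 5.

n = 5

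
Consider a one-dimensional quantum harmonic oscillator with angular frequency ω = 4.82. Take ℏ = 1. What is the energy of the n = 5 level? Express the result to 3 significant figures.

E = 26.5

The oscillator eigenvalues are E_n = ℏω(n + ½), so E_5 = 4.82 × 5.5 = 26.51.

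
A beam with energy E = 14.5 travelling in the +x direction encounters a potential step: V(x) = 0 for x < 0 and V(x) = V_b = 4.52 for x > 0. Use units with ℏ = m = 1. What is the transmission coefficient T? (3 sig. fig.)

The wavenumbers are k₁ = √(2mE)/ℏ = 5.385 on the left and k₂ = √(2m(E − V_b))/ℏ = 4.468 on the right.
Matching ψ and ψ′ at x = 0 gives r = (k₁ − k₂)/(k₁ + k₂), so R = r² = 0.008671 and T = 1 − R = 0.9913.

T = 0.991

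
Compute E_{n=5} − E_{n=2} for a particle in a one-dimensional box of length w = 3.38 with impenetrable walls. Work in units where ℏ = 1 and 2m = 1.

E_n = n²π²ℏ²/(2mw²), so ΔE = (5² − 2²) π²ℏ²/(2mw²).
ΔE = 21 × π² / (2 × 0.5 × 3.38²) = 18.14.

ΔE = 18.1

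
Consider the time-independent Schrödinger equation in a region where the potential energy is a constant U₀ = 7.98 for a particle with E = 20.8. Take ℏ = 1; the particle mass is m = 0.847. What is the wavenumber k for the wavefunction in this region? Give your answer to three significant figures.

k = 4.66

With E > U₀ the solution is oscillatory, ψ ∝ e^{±ikx} with k = √(2m(E − U₀))/ℏ.
k = √(2 × 0.847 × 12.82) = 4.660.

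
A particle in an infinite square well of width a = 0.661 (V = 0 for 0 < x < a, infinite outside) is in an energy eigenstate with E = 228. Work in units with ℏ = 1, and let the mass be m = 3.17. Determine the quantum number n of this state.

For an infinite well E_n = n²π²ℏ²/(2ma²), so n = (a/πℏ)√(2mE).
n = (0.661/π) × √(2 × 3.17 × 228) = 8.000 → n = 8.

n = 8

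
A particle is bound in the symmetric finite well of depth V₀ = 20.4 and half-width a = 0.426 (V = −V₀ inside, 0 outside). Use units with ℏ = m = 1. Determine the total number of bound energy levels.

The dimensionless depth is z₀ = a√(2mV₀)/ℏ = 0.426 × √(40.80) = 2.721.
A new bound state (alternating even/odd) appears each time z₀ passes a multiple of π/2, so N = ⌊2z₀/π⌋ + 1 = ⌊1.732⌋ + 1 = 2.

N = 2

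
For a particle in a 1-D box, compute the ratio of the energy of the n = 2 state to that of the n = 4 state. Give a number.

0.25

Since E_n ∝ n², the ratio is (2/4)² = 0.25.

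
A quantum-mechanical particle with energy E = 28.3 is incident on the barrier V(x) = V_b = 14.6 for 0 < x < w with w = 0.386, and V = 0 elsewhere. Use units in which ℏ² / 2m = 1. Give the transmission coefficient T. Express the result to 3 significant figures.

T = 0.881

E > V_b: inside the barrier k₂ = √(2m(E − V_b))/ℏ = 3.701, k₂w = 1.429.
Matching at both interfaces gives T⁻¹ = 1 + V_b² sin²(k₂w) / [4E(E − V_b)] = 1.135, hence T = 0.881.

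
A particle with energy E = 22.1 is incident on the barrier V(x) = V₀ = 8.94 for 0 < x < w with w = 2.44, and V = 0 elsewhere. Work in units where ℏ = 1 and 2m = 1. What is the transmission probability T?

E > V₀: inside the barrier k₂ = √(2m(E − V₀))/ℏ = 3.628, k₂w = 8.852.
Matching at both interfaces gives T⁻¹ = 1 + V₀² sin²(k₂w) / [4E(E − V₀)] = 1.020, hence T = 0.980.

T = 0.980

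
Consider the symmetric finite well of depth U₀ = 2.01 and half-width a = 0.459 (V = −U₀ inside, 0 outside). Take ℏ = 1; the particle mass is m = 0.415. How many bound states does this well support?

N = 1

Define the well-strength parameter z₀ = (a/ℏ)√(2mU₀) = 0.459 × √(2·0.415·2.01) = 0.5929.
The even/odd transcendental equations gain one root per π/2 in z₀, giving N = 1 + ⌊2z₀/π⌋ = 1 + ⌊0.3774⌋ = 1.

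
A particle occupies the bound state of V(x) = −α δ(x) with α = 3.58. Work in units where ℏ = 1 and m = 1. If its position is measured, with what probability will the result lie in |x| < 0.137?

P = 0.625

The normalised bound state is ψ = √κ e^{−κ|x|} with κ = mα/ℏ² = 3.580.
P(|x| < d) = ∫_{−d}^{d} κ e^{−2κ|x|} dx = 1 − e^{−2κd} = 1 − e^{−0.9809} = 0.6250.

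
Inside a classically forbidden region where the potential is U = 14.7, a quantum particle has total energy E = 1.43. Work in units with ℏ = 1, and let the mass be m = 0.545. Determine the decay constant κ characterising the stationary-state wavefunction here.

κ = 3.80

Since E < U the TISE in this region is ψ'' = κ²ψ with κ = √(2m(U − E))/ℏ.
κ = √(2 × 0.545 × 13.27) = 3.803.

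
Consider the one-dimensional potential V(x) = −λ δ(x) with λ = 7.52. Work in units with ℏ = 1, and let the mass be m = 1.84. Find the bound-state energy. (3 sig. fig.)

E = -52.0

The bound state is ψ(x) = √κ e^{−κ|x|}. The derivative jump ψ'(0⁺) − ψ'(0⁻) = −(2mλ/ℏ²)ψ(0) fixes κ = mλ/ℏ² = 13.84.
Then E = −ℏ²κ²/(2m) = −mλ²/(2ℏ²) = -52.03.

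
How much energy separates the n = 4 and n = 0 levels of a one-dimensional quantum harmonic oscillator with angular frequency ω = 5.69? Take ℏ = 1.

ΔE = 22.8

E_n = ℏω(n + ½), so ΔE = (4 − 0) ℏω = 4 × 5.69 = 22.76.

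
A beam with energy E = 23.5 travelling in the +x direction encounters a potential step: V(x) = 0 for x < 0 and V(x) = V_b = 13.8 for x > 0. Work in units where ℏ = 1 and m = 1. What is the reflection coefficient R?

R = 0.0474

The wavenumbers are k₁ = √(2mE)/ℏ = 6.856 on the left and k₂ = √(2m(E − V_b))/ℏ = 4.405 on the right.
Matching ψ and ψ′ at x = 0 gives r = (k₁ − k₂)/(k₁ + k₂), so R = r² = 0.04738 and T = 1 − R = 0.9526.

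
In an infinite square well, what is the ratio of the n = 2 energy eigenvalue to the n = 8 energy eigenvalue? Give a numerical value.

0.0625

Since E_n ∝ n², the ratio is (2/8)² = 0.0625.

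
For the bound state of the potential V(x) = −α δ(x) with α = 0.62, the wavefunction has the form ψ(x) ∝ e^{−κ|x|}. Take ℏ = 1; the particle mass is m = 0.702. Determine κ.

Integrating the TISE across x = 0 gives the cusp condition ψ'(0⁺) − ψ'(0⁻) = −(2mα/ℏ²)ψ(0).
With ψ ∝ e^{−κ|x|} this yields −2κ = −2mα/ℏ², so κ = mα/ℏ² = 0.4352.

κ = 0.435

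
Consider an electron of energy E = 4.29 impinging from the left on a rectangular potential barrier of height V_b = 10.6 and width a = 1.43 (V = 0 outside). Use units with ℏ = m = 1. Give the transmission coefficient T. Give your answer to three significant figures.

T = 0.000149

Since E < V_b the interior solution is evanescent with decay constant κ = √(2m(V_b − E))/ℏ = 3.552.
κa = 5.080, sinh(κa) = 80.39.
Matching ψ, ψ′ at both faces gives T = [1 + V_b² sinh²(κa) / (4E(V_b − E))]⁻¹ = 1/6706 = 0.000149.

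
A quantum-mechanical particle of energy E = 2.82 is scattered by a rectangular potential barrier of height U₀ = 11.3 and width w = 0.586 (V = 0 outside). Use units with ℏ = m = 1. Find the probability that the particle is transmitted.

E < U₀: inside the barrier ψ ∝ e^{±κx} with κ = √(2m(U₀ − E))/ℏ = 4.118.
κw = 2.413, sinh(κw) = 5.541.
The exact tunnelling result is T⁻¹ = 1 + U₀² sinh²(κw) / [4E(U₀ − E)] = 41.98, so T = 0.0238.

T = 0.0238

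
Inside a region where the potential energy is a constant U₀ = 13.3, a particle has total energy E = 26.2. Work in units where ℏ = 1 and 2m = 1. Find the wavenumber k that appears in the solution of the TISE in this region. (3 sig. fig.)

With E > U₀ the solution is oscillatory, ψ ∝ e^{±ikx} with k = √(2m(E − U₀))/ℏ.
k = √(2 × 0.5 × 12.9) = 3.592.

k = 3.59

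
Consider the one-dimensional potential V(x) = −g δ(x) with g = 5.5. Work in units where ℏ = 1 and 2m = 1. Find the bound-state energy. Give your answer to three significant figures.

For x ≠ 0 the bound state is ψ ∝ e^{−κ|x|}; integrating the TISE across the delta gives the cusp condition 2κ = 2mg/ℏ², so κ = 2.750.
Then E = −ℏ²κ²/(2m) = −mg²/(2ℏ²) = -7.563.

E = -7.56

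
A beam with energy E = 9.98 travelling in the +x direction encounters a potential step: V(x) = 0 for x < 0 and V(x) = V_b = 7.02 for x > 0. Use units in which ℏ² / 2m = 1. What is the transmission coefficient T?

T = 0.913

On each side the TISE gives plane waves with k = √(2m(E − V))/ℏ: k₁ = √(2·½·9.98) = 3.159, k₂ = √(2·½·2.96) = 1.720.
Continuity of ψ and ψ′ at the step yields the reflection amplitude r = (k₁ − k₂)/(k₁ + k₂) = 0.2948; thus R = |r|² = 0.08693, T = 0.9131.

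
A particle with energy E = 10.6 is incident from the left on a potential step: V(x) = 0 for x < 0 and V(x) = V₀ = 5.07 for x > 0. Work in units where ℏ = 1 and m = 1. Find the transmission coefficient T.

T = 0.974

On each side the TISE gives plane waves with k = √(2m(E − V))/ℏ: k₁ = √(2·1·10.6) = 4.604, k₂ = √(2·1·5.53) = 3.326.
Continuity of ψ and ψ′ at the step yields the reflection amplitude r = (k₁ − k₂)/(k₁ + k₂) = 0.1612; thus R = |r|² = 0.02600, T = 0.9740.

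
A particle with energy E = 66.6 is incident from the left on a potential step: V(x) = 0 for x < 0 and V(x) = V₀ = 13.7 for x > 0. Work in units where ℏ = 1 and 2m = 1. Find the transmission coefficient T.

T = 0.997

On each side the TISE gives plane waves with k = √(2m(E − V))/ℏ: k₁ = √(2·½·66.6) = 8.161, k₂ = √(2·½·52.9) = 7.273.
Continuity of ψ and ψ′ at the step yields the reflection amplitude r = (k₁ − k₂)/(k₁ + k₂) = 0.05751; thus R = |r|² = 0.003308, T = 0.9967.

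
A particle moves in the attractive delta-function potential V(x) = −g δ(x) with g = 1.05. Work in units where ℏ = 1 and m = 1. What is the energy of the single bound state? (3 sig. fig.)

E = -0.551

For x ≠ 0 the bound state is ψ ∝ e^{−κ|x|}; integrating the TISE across the delta gives the cusp condition 2κ = 2mg/ℏ², so κ = 1.050.
Then E = −ℏ²κ²/(2m) = −mg²/(2ℏ²) = -0.5513.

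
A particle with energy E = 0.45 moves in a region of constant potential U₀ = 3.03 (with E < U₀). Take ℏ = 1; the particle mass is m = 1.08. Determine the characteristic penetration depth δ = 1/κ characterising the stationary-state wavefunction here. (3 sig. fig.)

Since E < U₀ the TISE in this region is ψ'' = κ²ψ with κ = √(2m(U₀ − E))/ℏ.
κ = √(2 × 1.08 × 2.58) = 2.361. The penetration depth is δ = 1/κ = 0.424.

δ = 0.424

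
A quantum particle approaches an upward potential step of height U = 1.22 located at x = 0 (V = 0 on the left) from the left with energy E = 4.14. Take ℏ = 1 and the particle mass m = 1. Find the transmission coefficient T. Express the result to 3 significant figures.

On each side the TISE gives plane waves with k = √(2m(E − V))/ℏ: k₁ = √(2·1·4.14) = 2.877, k₂ = √(2·1·2.92) = 2.417.
Continuity of ψ and ψ′ at the step yields the reflection amplitude r = (k₁ − k₂)/(k₁ + k₂) = 0.08706; thus R = |r|² = 0.007579, T = 0.9924.

T = 0.992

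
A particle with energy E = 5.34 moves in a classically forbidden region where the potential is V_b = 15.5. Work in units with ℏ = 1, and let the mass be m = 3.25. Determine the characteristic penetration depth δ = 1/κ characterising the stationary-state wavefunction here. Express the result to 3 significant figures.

Since E < V_b the TISE in this region is ψ'' = κ²ψ with κ = √(2m(V_b − E))/ℏ.
κ = √(2 × 3.25 × 10.16) = 8.126. The penetration depth is δ = 1/κ = 0.123.

δ = 0.123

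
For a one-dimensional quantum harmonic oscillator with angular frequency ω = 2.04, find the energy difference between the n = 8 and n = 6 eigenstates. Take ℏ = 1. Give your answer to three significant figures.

ΔE = 4.08

E_n = ℏω(n + ½), so ΔE = (8 − 6) ℏω = 2 × 2.04 = 4.080.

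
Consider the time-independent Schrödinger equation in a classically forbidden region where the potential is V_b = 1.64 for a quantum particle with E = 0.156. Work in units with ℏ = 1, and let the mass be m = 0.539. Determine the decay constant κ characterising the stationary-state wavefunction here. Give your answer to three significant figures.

Since E < V_b the TISE in this region is ψ'' = κ²ψ with κ = √(2m(V_b − E))/ℏ.
κ = √(2 × 0.539 × 1.484) = 1.265.

κ = 1.26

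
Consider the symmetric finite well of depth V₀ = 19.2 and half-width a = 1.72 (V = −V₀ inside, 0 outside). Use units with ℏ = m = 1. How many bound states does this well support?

N = 7

Define the well-strength parameter z₀ = (a/ℏ)√(2mV₀) = 1.72 × √(2·1·19.2) = 10.66.
A new bound state (alternating even/odd) appears each time z₀ passes a multiple of π/2, so N = ⌊2z₀/π⌋ + 1 = ⌊6.785⌋ + 1 = 7.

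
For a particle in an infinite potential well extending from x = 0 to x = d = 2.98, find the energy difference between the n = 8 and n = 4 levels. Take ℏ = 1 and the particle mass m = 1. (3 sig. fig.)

ΔE = 26.7

E_n = n²π²ℏ²/(2md²), so ΔE = (8² − 4²) π²ℏ²/(2md²).
ΔE = 48 × π² / (2 × 1 × 2.98²) = 26.67.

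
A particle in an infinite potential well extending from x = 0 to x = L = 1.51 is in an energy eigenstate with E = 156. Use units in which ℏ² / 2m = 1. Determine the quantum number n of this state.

n = 6

For an infinite well E_n = n²π²ℏ²/(2mL²), so n = (L/πℏ)√(2mE).
n = (1.51/π) × √(2 × 0.5 × 156) = 6.003 → n = 6.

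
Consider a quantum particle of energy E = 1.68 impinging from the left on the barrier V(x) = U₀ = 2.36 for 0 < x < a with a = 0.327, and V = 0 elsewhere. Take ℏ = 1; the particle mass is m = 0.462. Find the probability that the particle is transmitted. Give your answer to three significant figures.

E < U₀: inside the barrier ψ ∝ e^{±κx} with κ = √(2m(U₀ − E))/ℏ = 0.7927.
κa = 0.2592, sinh(κa) = 0.2621.
Matching ψ, ψ′ at both faces gives T = [1 + U₀² sinh²(κa) / (4E(U₀ − E))]⁻¹ = 1/1.084 = 0.923.

T = 0.923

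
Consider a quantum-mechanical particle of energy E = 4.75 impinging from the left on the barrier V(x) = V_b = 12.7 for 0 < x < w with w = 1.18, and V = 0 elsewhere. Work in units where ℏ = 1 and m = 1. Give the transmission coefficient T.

T = 0.000307

Since E < V_b the interior solution is evanescent with decay constant κ = √(2m(V_b − E))/ℏ = 3.987.
κw = 4.705, sinh(κw) = 55.26.
The exact tunnelling result is T⁻¹ = 1 + V_b² sinh²(κw) / [4E(V_b − E)] = 3261, so T = 0.000307.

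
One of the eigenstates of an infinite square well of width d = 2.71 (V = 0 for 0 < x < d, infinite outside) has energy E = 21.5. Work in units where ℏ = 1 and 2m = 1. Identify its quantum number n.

For an infinite well E_n = n²π²ℏ²/(2md²), so n = (d/πℏ)√(2mE).
n = (2.71/π) × √(2 × 0.5 × 21.5) = 4.000 → n = 4.

n = 4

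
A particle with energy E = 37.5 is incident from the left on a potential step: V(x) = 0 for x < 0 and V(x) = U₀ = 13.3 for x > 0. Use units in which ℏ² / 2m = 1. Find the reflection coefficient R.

R = 0.0119

The wavenumbers are k₁ = √(2mE)/ℏ = 6.124 on the left and k₂ = √(2m(E − U₀))/ℏ = 4.919 on the right.
Continuity of ψ and ψ′ at the step yields the reflection amplitude r = (k₁ − k₂)/(k₁ + k₂) = 0.1091; thus R = |r|² = 0.01189, T = 0.9881.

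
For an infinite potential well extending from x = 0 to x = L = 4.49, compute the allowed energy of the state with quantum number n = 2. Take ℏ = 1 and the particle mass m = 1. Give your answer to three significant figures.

E = 0.979

Requiring ψ(0) = ψ(L) = 0 quantises k = nπ/L, hence E_n = ℏ²k²/2m = n²π²ℏ²/(2mL²).
E_2 = 2² × π² / (2 × 1 × 4.49²) = 0.9791.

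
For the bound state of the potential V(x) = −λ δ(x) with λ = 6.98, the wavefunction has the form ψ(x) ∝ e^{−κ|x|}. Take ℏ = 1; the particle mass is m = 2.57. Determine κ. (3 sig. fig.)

κ = 17.9

Integrating the TISE across x = 0 gives the cusp condition ψ'(0⁺) − ψ'(0⁻) = −(2mλ/ℏ²)ψ(0).
With ψ ∝ e^{−κ|x|} this yields −2κ = −2mλ/ℏ², so κ = mλ/ℏ² = 17.94.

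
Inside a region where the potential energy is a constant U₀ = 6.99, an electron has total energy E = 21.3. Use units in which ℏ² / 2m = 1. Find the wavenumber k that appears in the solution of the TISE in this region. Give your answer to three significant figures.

With E > U₀ the solution is oscillatory, ψ ∝ e^{±ikx} with k = √(2m(E − U₀))/ℏ.
k = √(2 × 0.5 × 14.31) = 3.783.

k = 3.78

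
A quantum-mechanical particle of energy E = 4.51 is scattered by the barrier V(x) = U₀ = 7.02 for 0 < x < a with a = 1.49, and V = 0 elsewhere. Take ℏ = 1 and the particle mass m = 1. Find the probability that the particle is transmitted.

T = 0.00462

Since E < U₀ the interior solution is evanescent with decay constant κ = √(2m(U₀ − E))/ℏ = 2.241.
κa = 3.338, sinh(κa) = 14.07.
Matching ψ, ψ′ at both faces gives T = [1 + U₀² sinh²(κa) / (4E(U₀ − E))]⁻¹ = 1/216.4 = 0.00462.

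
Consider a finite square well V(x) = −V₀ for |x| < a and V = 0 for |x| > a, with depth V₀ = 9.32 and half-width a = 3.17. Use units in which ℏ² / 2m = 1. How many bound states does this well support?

N = 7

Define the well-strength parameter z₀ = (a/ℏ)√(2mV₀) = 3.17 × √(2·0.5·9.32) = 9.678.
The even/odd transcendental equations gain one root per π/2 in z₀, giving N = 1 + ⌊2z₀/π⌋ = 1 + ⌊6.161⌋ = 7.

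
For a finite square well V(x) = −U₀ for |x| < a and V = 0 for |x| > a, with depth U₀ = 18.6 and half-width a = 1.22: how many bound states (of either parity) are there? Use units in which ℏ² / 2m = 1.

The dimensionless depth is z₀ = a√(2mU₀)/ℏ = 1.22 × √(18.60) = 5.262.
A new bound state (alternating even/odd) appears each time z₀ passes a multiple of π/2, so N = ⌊2z₀/π⌋ + 1 = ⌊3.350⌋ + 1 = 4.

N = 4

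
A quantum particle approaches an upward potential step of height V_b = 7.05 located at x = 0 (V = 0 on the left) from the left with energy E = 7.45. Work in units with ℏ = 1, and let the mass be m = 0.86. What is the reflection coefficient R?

On each side the TISE gives plane waves with k = √(2m(E − V))/ℏ: k₁ = √(2·0.86·7.45) = 3.580, k₂ = √(2·0.86·0.4) = 0.8295.
Matching ψ and ψ′ at x = 0 gives r = (k₁ − k₂)/(k₁ + k₂), so R = r² = 0.3891 and T = 1 − R = 0.6109.

R = 0.389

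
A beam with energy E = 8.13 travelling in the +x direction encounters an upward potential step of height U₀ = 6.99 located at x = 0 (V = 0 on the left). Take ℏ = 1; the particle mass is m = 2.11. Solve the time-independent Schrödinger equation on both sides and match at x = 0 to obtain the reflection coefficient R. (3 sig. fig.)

R = 0.207

The wavenumbers are k₁ = √(2mE)/ℏ = 5.857 on the left and k₂ = √(2m(E − U₀))/ℏ = 2.193 on the right.
Continuity of ψ and ψ′ at the step yields the reflection amplitude r = (k₁ − k₂)/(k₁ + k₂) = 0.4551; thus R = |r|² = 0.2071, T = 0.7929.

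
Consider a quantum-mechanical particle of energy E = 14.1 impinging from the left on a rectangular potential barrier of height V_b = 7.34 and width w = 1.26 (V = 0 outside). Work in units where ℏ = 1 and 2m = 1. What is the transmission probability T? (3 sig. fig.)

T = 0.997

E > V_b: inside the barrier k₂ = √(2m(E − V_b))/ℏ = 2.600, k₂w = 3.276.
Matching at both interfaces gives T⁻¹ = 1 + V_b² sin²(k₂w) / [4E(E − V_b)] = 1.003, hence T = 0.997.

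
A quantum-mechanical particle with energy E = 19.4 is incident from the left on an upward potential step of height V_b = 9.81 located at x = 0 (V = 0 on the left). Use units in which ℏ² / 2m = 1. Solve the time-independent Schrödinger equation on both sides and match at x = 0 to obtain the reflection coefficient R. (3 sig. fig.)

R = 0.0304

The wavenumbers are k₁ = √(2mE)/ℏ = 4.405 on the left and k₂ = √(2m(E − V_b))/ℏ = 3.097 on the right.
Continuity of ψ and ψ′ at the step yields the reflection amplitude r = (k₁ − k₂)/(k₁ + k₂) = 0.1743; thus R = |r|² = 0.03039, T = 0.9696.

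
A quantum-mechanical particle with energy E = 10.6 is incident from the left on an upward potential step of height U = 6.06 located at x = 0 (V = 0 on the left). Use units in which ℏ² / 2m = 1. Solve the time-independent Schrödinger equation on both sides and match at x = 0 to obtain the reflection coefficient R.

On each side the TISE gives plane waves with k = √(2m(E − V))/ℏ: k₁ = √(2·½·10.6) = 3.256, k₂ = √(2·½·4.54) = 2.131.
Matching ψ and ψ′ at x = 0 gives r = (k₁ − k₂)/(k₁ + k₂), so R = r² = 0.04362 and T = 1 − R = 0.9564.

R = 0.0436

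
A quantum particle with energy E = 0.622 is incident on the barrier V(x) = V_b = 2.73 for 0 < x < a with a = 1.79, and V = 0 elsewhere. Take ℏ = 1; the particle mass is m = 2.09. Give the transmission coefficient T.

T = 0.0000683

Since E < V_b the interior solution is evanescent with decay constant κ = √(2m(V_b − E))/ℏ = 2.968.
κa = 5.313, sinh(κa) = 101.5.
Matching ψ, ψ′ at both faces gives T = [1 + V_b² sinh²(κa) / (4E(V_b − E))]⁻¹ = 1/14650 = 0.0000683.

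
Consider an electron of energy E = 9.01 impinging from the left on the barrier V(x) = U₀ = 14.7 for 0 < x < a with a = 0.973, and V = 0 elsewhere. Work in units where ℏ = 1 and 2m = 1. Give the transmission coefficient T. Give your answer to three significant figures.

Since E < U₀ the interior solution is evanescent with decay constant κ = √(2m(U₀ − E))/ℏ = 2.385.
κa = 2.321, sinh(κa) = 5.044.
The exact tunnelling result is T⁻¹ = 1 + U₀² sinh²(κa) / [4E(U₀ − E)] = 27.81, so T = 0.0360.

T = 0.0360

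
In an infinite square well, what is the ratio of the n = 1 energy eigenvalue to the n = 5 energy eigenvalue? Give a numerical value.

0.04

E_n = n²π²ℏ²/(2mL²) so the ratio is n₂²/n₁² = 1/25 = 0.04.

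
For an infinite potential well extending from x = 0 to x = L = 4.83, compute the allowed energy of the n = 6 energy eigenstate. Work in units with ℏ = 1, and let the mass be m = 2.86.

The infinite-well eigenfunctions ψ_n = √(2/L) sin(nπx/L) vanish at both walls, giving E_n = n²π²ℏ²/(2mL²).
E_6 = 6² × π² / (2 × 2.86 × 4.83²) = 2.663.

E = 2.66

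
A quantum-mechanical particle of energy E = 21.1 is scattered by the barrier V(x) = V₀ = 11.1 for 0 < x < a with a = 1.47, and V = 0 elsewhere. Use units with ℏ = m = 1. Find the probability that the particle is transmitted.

Above the barrier the interior wavenumber is k₂ = √(2m(E − V₀))/ℏ = 4.472, giving phase k₂a = 6.574.
Matching at both interfaces gives T⁻¹ = 1 + V₀² sin²(k₂a) / [4E(E − V₀)] = 1.012, hence T = 0.988.

T = 0.988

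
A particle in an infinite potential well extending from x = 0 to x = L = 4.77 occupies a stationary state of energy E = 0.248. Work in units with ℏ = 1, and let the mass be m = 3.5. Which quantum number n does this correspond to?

n = 2

For an infinite well E_n = n²π²ℏ²/(2mL²), so n = (L/πℏ)√(2mE).
n = (4.77/π) × √(2 × 3.5 × 0.248) = 2.001 → n = 2.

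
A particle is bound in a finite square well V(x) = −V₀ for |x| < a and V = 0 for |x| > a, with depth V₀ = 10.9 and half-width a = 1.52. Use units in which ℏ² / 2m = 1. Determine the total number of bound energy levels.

The dimensionless depth is z₀ = a√(2mV₀)/ℏ = 1.52 × √(10.90) = 5.018.
A new bound state (alternating even/odd) appears each time z₀ passes a multiple of π/2, so N = ⌊2z₀/π⌋ + 1 = ⌊3.195⌋ + 1 = 4.

N = 4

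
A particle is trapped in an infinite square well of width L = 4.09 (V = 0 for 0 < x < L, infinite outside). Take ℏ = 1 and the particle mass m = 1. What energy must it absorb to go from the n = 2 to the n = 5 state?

ΔE = 6.20

E_n = n²π²ℏ²/(2mL²), so ΔE = (5² − 2²) π²ℏ²/(2mL²).
ΔE = 21 × π² / (2 × 1 × 4.09²) = 6.195.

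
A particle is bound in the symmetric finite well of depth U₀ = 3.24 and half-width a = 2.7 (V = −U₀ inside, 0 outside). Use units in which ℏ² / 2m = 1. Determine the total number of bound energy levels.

The dimensionless depth is z₀ = a√(2mU₀)/ℏ = 2.7 × √(3.240) = 4.860.
The even/odd transcendental equations gain one root per π/2 in z₀, giving N = 1 + ⌊2z₀/π⌋ = 1 + ⌊3.094⌋ = 4.

N = 4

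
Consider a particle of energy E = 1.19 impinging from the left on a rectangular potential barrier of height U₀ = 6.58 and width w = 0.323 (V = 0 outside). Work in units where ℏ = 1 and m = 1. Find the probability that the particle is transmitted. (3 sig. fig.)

T = 0.268

Since E < U₀ the interior solution is evanescent with decay constant κ = √(2m(U₀ − E))/ℏ = 3.283.
κw = 1.061, sinh(κw) = 1.271.
Matching ψ, ψ′ at both faces gives T = [1 + U₀² sinh²(κw) / (4E(U₀ − E))]⁻¹ = 1/3.725 = 0.268.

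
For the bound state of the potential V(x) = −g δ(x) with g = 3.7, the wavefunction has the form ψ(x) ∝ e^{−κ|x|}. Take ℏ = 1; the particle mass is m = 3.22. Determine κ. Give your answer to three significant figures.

Integrating the TISE across x = 0 gives the cusp condition ψ'(0⁺) − ψ'(0⁻) = −(2mg/ℏ²)ψ(0).
With ψ ∝ e^{−κ|x|} this yields −2κ = −2mg/ℏ², so κ = mg/ℏ² = 11.91.

κ = 11.9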